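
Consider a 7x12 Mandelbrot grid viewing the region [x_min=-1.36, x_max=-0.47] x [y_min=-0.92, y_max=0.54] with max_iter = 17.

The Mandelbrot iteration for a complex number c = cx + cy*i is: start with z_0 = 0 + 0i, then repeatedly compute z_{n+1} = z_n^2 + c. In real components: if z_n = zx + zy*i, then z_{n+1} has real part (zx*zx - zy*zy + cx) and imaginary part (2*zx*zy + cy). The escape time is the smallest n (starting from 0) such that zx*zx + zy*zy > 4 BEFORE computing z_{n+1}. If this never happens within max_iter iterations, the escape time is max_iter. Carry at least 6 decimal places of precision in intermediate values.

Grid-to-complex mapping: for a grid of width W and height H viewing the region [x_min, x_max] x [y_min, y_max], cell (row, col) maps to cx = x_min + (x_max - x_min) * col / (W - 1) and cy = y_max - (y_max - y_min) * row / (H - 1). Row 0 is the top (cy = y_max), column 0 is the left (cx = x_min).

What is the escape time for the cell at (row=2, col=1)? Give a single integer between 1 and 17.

Answer: 12

Derivation:
z_0 = 0 + 0i, c = -1.2117 + 0.2745i
Iter 1: z = -1.2117 + 0.2745i, |z|^2 = 1.5435
Iter 2: z = 0.1811 + -0.3908i, |z|^2 = 0.1855
Iter 3: z = -1.3316 + 0.1330i, |z|^2 = 1.7908
Iter 4: z = 0.5437 + -0.0797i, |z|^2 = 0.3020
Iter 5: z = -0.9224 + 0.1879i, |z|^2 = 0.8861
Iter 6: z = -0.3962 + -0.0721i, |z|^2 = 0.1622
Iter 7: z = -1.0599 + 0.3316i, |z|^2 = 1.2334
Iter 8: z = -0.1983 + -0.4285i, |z|^2 = 0.2229
Iter 9: z = -1.3559 + 0.4445i, |z|^2 = 2.0361
Iter 10: z = 0.4294 + -0.9308i, |z|^2 = 1.0507
Iter 11: z = -1.8936 + -0.5248i, |z|^2 = 3.8613
Iter 12: z = 2.0989 + 2.2620i, |z|^2 = 9.5218
Escaped at iteration 12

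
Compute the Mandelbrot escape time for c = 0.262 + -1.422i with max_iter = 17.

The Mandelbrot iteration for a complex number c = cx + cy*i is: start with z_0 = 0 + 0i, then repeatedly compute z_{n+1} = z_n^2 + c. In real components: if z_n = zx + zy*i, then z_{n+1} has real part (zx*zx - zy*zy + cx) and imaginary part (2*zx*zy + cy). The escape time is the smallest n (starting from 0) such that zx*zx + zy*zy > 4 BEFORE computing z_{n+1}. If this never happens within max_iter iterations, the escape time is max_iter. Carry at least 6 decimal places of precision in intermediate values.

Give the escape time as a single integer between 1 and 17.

z_0 = 0 + 0i, c = 0.2620 + -1.4220i
Iter 1: z = 0.2620 + -1.4220i, |z|^2 = 2.0907
Iter 2: z = -1.6914 + -2.1671i, |z|^2 = 7.5574
Escaped at iteration 2

Answer: 2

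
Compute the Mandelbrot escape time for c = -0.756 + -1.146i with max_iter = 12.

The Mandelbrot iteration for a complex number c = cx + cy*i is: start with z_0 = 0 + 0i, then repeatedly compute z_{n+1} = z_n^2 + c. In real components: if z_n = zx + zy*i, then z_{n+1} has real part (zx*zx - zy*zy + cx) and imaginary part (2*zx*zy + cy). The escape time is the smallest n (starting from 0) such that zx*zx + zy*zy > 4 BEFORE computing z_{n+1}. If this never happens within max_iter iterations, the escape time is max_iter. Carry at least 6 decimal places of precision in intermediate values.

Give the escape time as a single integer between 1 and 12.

z_0 = 0 + 0i, c = -0.7560 + -1.1460i
Iter 1: z = -0.7560 + -1.1460i, |z|^2 = 1.8849
Iter 2: z = -1.4978 + 0.5868i, |z|^2 = 2.5876
Iter 3: z = 1.1431 + -2.9037i, |z|^2 = 9.7378
Escaped at iteration 3

Answer: 3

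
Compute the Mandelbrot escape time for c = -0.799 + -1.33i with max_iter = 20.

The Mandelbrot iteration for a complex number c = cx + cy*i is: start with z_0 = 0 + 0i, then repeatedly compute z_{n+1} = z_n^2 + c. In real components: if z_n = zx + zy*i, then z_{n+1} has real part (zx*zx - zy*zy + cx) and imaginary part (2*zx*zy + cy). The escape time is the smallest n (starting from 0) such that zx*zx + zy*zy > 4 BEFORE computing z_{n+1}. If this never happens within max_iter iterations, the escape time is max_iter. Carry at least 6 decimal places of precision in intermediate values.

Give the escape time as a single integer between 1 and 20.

Answer: 2

Derivation:
z_0 = 0 + 0i, c = -0.7990 + -1.3300i
Iter 1: z = -0.7990 + -1.3300i, |z|^2 = 2.4073
Iter 2: z = -1.9295 + 0.7953i, |z|^2 = 4.3555
Escaped at iteration 2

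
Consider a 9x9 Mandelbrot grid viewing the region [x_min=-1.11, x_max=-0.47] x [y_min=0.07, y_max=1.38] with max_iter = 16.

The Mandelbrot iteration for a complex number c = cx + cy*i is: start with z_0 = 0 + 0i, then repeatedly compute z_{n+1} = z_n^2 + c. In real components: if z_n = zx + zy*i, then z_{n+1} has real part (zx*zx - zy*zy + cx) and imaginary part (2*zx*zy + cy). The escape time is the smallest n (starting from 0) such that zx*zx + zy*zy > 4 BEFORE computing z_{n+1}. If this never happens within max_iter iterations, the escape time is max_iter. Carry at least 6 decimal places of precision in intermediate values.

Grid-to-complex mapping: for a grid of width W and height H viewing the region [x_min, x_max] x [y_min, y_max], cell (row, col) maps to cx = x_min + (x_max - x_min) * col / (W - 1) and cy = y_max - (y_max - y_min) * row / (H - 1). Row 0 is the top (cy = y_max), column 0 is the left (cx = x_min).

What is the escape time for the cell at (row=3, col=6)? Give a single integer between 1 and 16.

z_0 = 0 + 0i, c = -0.6300 + 0.8887i
Iter 1: z = -0.6300 + 0.8887i, |z|^2 = 1.1868
Iter 2: z = -1.0230 + -0.2311i, |z|^2 = 1.0999
Iter 3: z = 0.3631 + 1.3615i, |z|^2 = 1.9856
Iter 4: z = -2.3519 + 1.8774i, |z|^2 = 9.0562
Escaped at iteration 4

Answer: 4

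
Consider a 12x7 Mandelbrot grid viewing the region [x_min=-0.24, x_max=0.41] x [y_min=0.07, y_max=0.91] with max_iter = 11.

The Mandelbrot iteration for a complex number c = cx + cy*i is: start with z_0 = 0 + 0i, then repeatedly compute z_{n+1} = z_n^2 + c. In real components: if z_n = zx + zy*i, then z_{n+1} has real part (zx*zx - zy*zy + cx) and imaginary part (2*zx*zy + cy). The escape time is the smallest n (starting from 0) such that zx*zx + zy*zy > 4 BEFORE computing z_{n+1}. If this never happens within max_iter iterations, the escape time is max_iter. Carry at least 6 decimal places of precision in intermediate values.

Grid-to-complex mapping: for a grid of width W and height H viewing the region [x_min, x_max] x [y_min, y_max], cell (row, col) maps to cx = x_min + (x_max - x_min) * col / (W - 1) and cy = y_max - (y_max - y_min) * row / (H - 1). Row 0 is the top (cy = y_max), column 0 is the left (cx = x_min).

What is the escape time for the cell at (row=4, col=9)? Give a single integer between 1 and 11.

Answer: 11

Derivation:
z_0 = 0 + 0i, c = 0.2918 + 0.3500i
Iter 1: z = 0.2918 + 0.3500i, |z|^2 = 0.2077
Iter 2: z = 0.2545 + 0.5543i, |z|^2 = 0.3720
Iter 3: z = 0.0494 + 0.6321i, |z|^2 = 0.4020
Iter 4: z = -0.1053 + 0.4124i, |z|^2 = 0.1812
Iter 5: z = 0.1328 + 0.2632i, |z|^2 = 0.0869
Iter 6: z = 0.2402 + 0.4199i, |z|^2 = 0.2340
Iter 7: z = 0.1732 + 0.5517i, |z|^2 = 0.3344
Iter 8: z = 0.0174 + 0.5411i, |z|^2 = 0.2931
Iter 9: z = -0.0007 + 0.3688i, |z|^2 = 0.1360
Iter 10: z = 0.1558 + 0.3495i, |z|^2 = 0.1464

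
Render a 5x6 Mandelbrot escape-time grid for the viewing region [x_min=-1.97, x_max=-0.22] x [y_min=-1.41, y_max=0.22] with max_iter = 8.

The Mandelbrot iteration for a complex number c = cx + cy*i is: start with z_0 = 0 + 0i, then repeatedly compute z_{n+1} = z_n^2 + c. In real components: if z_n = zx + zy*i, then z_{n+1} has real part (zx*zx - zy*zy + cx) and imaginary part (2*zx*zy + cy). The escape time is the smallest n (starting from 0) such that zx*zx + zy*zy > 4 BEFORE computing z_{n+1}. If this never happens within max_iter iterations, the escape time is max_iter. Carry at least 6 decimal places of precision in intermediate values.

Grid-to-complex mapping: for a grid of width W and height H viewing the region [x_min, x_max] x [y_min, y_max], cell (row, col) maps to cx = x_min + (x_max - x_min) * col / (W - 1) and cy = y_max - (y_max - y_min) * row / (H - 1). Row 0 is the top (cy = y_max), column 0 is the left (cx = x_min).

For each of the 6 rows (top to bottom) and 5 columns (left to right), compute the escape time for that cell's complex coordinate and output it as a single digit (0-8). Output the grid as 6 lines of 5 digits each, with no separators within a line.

(row=0, col=0): c = -1.9700 + 0.2200i → escape time 3
(row=0, col=1): c = -1.5325 + 0.2200i → escape time 5
(row=0, col=2): c = -1.0950 + 0.2200i → escape time 8
(row=0, col=3): c = -0.6575 + 0.2200i → escape time 8
(row=0, col=4): c = -0.2200 + 0.2200i → escape time 8
(row=1, col=0): c = -1.9700 + -0.1060i → escape time 4
(row=1, col=1): c = -1.5325 + -0.1060i → escape time 6
(row=1, col=2): c = -1.0950 + -0.1060i → escape time 8
(row=1, col=3): c = -0.6575 + -0.1060i → escape time 8
(row=1, col=4): c = -0.2200 + -0.1060i → escape time 8
(row=2, col=0): c = -1.9700 + -0.4320i → escape time 1
(row=2, col=1): c = -1.5325 + -0.4320i → escape time 3
(row=2, col=2): c = -1.0950 + -0.4320i → escape time 6
(row=2, col=3): c = -0.6575 + -0.4320i → escape time 8
(row=2, col=4): c = -0.2200 + -0.4320i → escape time 8
(row=3, col=0): c = -1.9700 + -0.7580i → escape time 1
(row=3, col=1): c = -1.5325 + -0.7580i → escape time 3
(row=3, col=2): c = -1.0950 + -0.7580i → escape time 3
(row=3, col=3): c = -0.6575 + -0.7580i → escape time 4
(row=3, col=4): c = -0.2200 + -0.7580i → escape time 8
(row=4, col=0): c = -1.9700 + -1.0840i → escape time 1
(row=4, col=1): c = -1.5325 + -1.0840i → escape time 2
(row=4, col=2): c = -1.0950 + -1.0840i → escape time 3
(row=4, col=3): c = -0.6575 + -1.0840i → escape time 3
(row=4, col=4): c = -0.2200 + -1.0840i → escape time 7
(row=5, col=0): c = -1.9700 + -1.4100i → escape time 1
(row=5, col=1): c = -1.5325 + -1.4100i → escape time 1
(row=5, col=2): c = -1.0950 + -1.4100i → escape time 2
(row=5, col=3): c = -0.6575 + -1.4100i → escape time 2
(row=5, col=4): c = -0.2200 + -1.4100i → escape time 2

Answer: 35888
46888
13688
13348
12337
11222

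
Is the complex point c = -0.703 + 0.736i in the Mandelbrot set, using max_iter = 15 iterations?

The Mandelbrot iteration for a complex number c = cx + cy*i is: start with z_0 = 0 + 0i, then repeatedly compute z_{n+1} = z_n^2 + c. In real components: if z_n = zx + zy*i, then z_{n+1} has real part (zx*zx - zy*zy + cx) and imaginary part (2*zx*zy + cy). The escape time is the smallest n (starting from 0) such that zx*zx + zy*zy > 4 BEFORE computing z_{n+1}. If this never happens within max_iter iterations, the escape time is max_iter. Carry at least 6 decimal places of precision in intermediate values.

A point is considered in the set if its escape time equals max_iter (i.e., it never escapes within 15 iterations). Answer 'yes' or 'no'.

z_0 = 0 + 0i, c = -0.7030 + 0.7360i
Iter 1: z = -0.7030 + 0.7360i, |z|^2 = 1.0359
Iter 2: z = -0.7505 + -0.2988i, |z|^2 = 0.6525
Iter 3: z = -0.2291 + 1.1845i, |z|^2 = 1.4555
Iter 4: z = -2.0536 + 0.1933i, |z|^2 = 4.2547
Escaped at iteration 4

Answer: no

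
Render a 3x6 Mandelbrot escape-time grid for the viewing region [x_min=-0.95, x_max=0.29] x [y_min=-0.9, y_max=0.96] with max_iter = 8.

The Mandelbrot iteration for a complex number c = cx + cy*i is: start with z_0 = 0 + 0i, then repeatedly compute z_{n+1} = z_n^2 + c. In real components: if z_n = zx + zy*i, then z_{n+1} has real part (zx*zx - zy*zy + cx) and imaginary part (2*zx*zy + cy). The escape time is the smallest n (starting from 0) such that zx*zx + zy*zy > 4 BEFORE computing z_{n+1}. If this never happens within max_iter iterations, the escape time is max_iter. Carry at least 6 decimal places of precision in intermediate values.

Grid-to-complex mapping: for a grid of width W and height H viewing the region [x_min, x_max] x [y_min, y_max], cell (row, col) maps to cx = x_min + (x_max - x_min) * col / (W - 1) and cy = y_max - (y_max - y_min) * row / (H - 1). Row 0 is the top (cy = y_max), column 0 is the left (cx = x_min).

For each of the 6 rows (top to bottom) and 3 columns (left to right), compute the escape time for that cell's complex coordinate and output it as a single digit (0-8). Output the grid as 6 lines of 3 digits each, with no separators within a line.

(row=0, col=0): c = -0.9500 + 0.9600i → escape time 3
(row=0, col=1): c = -0.3300 + 0.9600i → escape time 5
(row=0, col=2): c = 0.2900 + 0.9600i → escape time 4
(row=1, col=0): c = -0.9500 + 0.5880i → escape time 5
(row=1, col=1): c = -0.3300 + 0.5880i → escape time 8
(row=1, col=2): c = 0.2900 + 0.5880i → escape time 8
(row=2, col=0): c = -0.9500 + 0.2160i → escape time 8
(row=2, col=1): c = -0.3300 + 0.2160i → escape time 8
(row=2, col=2): c = 0.2900 + 0.2160i → escape time 8
(row=3, col=0): c = -0.9500 + -0.1560i → escape time 8
(row=3, col=1): c = -0.3300 + -0.1560i → escape time 8
(row=3, col=2): c = 0.2900 + -0.1560i → escape time 8
(row=4, col=0): c = -0.9500 + -0.5280i → escape time 5
(row=4, col=1): c = -0.3300 + -0.5280i → escape time 8
(row=4, col=2): c = 0.2900 + -0.5280i → escape time 8
(row=5, col=0): c = -0.9500 + -0.9000i → escape time 3
(row=5, col=1): c = -0.3300 + -0.9000i → escape time 5
(row=5, col=2): c = 0.2900 + -0.9000i → escape time 4

Answer: 354
588
888
888
588
354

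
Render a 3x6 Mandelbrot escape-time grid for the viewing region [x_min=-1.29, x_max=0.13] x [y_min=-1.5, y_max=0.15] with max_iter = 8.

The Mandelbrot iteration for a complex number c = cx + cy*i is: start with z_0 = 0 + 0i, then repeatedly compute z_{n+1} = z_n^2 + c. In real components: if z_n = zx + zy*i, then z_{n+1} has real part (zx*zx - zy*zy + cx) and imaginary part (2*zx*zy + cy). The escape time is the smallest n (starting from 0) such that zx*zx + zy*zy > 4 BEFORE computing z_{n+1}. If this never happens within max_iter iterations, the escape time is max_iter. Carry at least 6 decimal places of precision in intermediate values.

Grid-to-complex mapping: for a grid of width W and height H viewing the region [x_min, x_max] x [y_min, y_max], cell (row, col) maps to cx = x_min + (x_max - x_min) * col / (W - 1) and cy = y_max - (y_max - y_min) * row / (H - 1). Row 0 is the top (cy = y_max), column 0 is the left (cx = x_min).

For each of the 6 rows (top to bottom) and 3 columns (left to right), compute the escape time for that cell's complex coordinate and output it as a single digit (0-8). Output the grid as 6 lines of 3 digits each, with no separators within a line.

(row=0, col=0): c = -1.2900 + 0.1500i → escape time 8
(row=0, col=1): c = -0.5800 + 0.1500i → escape time 8
(row=0, col=2): c = 0.1300 + 0.1500i → escape time 8
(row=1, col=0): c = -1.2900 + -0.1800i → escape time 8
(row=1, col=1): c = -0.5800 + -0.1800i → escape time 8
(row=1, col=2): c = 0.1300 + -0.1800i → escape time 8
(row=2, col=0): c = -1.2900 + -0.5100i → escape time 4
(row=2, col=1): c = -0.5800 + -0.5100i → escape time 8
(row=2, col=2): c = 0.1300 + -0.5100i → escape time 8
(row=3, col=0): c = -1.2900 + -0.8400i → escape time 3
(row=3, col=1): c = -0.5800 + -0.8400i → escape time 4
(row=3, col=2): c = 0.1300 + -0.8400i → escape time 5
(row=4, col=0): c = -1.2900 + -1.1700i → escape time 2
(row=4, col=1): c = -0.5800 + -1.1700i → escape time 3
(row=4, col=2): c = 0.1300 + -1.1700i → escape time 3
(row=5, col=0): c = -1.2900 + -1.5000i → escape time 2
(row=5, col=1): c = -0.5800 + -1.5000i → escape time 2
(row=5, col=2): c = 0.1300 + -1.5000i → escape time 2

Answer: 888
888
488
345
233
222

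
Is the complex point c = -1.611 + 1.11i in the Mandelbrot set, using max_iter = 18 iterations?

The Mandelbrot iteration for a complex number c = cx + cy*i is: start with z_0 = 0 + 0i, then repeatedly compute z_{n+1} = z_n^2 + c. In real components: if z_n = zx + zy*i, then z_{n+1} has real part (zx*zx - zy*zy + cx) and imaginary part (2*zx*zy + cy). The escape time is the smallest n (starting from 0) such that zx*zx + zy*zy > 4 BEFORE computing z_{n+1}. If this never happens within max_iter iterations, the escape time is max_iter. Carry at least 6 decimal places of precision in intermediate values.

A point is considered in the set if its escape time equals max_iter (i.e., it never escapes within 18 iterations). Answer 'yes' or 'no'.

z_0 = 0 + 0i, c = -1.6110 + 1.1100i
Iter 1: z = -1.6110 + 1.1100i, |z|^2 = 3.8274
Iter 2: z = -0.2478 + -2.4664i, |z|^2 = 6.1446
Escaped at iteration 2

Answer: no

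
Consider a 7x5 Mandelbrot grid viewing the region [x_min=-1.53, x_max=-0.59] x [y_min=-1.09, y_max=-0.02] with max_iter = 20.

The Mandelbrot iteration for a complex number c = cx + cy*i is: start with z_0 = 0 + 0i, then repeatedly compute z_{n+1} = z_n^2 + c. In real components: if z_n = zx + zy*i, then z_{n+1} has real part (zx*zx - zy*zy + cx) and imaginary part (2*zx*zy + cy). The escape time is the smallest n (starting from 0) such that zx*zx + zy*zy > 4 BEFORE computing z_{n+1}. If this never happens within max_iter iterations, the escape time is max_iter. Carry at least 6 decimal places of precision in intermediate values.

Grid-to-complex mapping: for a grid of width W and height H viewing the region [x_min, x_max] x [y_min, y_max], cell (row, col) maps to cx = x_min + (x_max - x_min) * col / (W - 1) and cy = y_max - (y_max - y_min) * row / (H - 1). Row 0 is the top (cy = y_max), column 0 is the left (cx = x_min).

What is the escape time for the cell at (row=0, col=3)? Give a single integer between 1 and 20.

Answer: 20

Derivation:
z_0 = 0 + 0i, c = -1.0600 + -0.0200i
Iter 1: z = -1.0600 + -0.0200i, |z|^2 = 1.1240
Iter 2: z = 0.0632 + 0.0224i, |z|^2 = 0.0045
Iter 3: z = -1.0565 + -0.0172i, |z|^2 = 1.1165
Iter 4: z = 0.0559 + 0.0163i, |z|^2 = 0.0034
Iter 5: z = -1.0571 + -0.0182i, |z|^2 = 1.1179
Iter 6: z = 0.0572 + 0.0184i, |z|^2 = 0.0036
Iter 7: z = -1.0571 + -0.0179i, |z|^2 = 1.1177
Iter 8: z = 0.0571 + 0.0178i, |z|^2 = 0.0036
Iter 9: z = -1.0571 + -0.0180i, |z|^2 = 1.1177
Iter 10: z = 0.0571 + 0.0180i, |z|^2 = 0.0036
Iter 11: z = -1.0571 + -0.0179i, |z|^2 = 1.1177
Iter 12: z = 0.0571 + 0.0179i, |z|^2 = 0.0036
Iter 13: z = -1.0571 + -0.0180i, |z|^2 = 1.1177
Iter 14: z = 0.0571 + 0.0180i, |z|^2 = 0.0036
Iter 15: z = -1.0571 + -0.0180i, |z|^2 = 1.1177
Iter 16: z = 0.0571 + 0.0180i, |z|^2 = 0.0036
Iter 17: z = -1.0571 + -0.0180i, |z|^2 = 1.1177
Iter 18: z = 0.0571 + 0.0180i, |z|^2 = 0.0036
Iter 19: z = -1.0571 + -0.0180i, |z|^2 = 1.1177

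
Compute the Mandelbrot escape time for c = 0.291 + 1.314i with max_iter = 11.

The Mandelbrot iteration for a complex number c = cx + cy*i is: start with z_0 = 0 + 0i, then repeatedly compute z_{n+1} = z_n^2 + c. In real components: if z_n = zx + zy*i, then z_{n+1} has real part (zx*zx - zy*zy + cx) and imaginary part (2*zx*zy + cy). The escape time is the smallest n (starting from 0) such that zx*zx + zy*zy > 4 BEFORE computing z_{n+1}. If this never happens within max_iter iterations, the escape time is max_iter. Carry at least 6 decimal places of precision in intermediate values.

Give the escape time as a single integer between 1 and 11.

z_0 = 0 + 0i, c = 0.2910 + 1.3140i
Iter 1: z = 0.2910 + 1.3140i, |z|^2 = 1.8113
Iter 2: z = -1.3509 + 2.0787i, |z|^2 = 6.1462
Escaped at iteration 2

Answer: 2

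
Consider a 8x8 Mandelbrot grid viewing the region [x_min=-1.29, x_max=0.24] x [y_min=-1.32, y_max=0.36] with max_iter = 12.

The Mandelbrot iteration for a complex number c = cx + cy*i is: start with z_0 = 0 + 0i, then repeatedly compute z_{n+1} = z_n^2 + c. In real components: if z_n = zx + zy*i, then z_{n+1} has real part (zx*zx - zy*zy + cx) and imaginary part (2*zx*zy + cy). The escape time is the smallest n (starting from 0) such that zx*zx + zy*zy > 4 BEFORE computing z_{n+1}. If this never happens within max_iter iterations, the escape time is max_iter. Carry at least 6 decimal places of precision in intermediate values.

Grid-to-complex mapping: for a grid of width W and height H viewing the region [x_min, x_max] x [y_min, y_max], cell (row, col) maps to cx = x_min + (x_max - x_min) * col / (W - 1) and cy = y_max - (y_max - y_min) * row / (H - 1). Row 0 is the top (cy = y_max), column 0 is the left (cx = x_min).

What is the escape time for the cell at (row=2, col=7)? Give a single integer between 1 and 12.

z_0 = 0 + 0i, c = 0.2400 + -0.1200i
Iter 1: z = 0.2400 + -0.1200i, |z|^2 = 0.0720
Iter 2: z = 0.2832 + -0.1776i, |z|^2 = 0.1117
Iter 3: z = 0.2887 + -0.2206i, |z|^2 = 0.1320
Iter 4: z = 0.2747 + -0.2474i, |z|^2 = 0.1366
Iter 5: z = 0.2543 + -0.2559i, |z|^2 = 0.1301
Iter 6: z = 0.2392 + -0.2501i, |z|^2 = 0.1198
Iter 7: z = 0.2346 + -0.2396i, |z|^2 = 0.1125
Iter 8: z = 0.2376 + -0.2325i, |z|^2 = 0.1105
Iter 9: z = 0.2424 + -0.2305i, |z|^2 = 0.1119
Iter 10: z = 0.2457 + -0.2318i, |z|^2 = 0.1141
Iter 11: z = 0.2466 + -0.2339i, |z|^2 = 0.1155

Answer: 12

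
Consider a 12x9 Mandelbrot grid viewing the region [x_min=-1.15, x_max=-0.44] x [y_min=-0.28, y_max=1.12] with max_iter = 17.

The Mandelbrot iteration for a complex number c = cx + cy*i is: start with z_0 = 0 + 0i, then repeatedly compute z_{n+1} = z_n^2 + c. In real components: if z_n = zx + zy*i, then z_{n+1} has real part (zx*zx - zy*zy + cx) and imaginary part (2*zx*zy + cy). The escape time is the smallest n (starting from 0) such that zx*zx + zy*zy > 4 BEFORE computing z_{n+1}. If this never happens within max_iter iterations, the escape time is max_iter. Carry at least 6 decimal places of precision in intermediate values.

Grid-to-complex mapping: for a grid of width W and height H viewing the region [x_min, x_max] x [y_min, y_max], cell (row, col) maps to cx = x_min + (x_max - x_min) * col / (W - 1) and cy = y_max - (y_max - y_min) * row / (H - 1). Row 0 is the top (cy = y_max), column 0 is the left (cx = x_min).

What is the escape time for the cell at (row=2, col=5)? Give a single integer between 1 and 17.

z_0 = 0 + 0i, c = -0.8273 + 0.7700i
Iter 1: z = -0.8273 + 0.7700i, |z|^2 = 1.2773
Iter 2: z = -0.7358 + -0.5040i, |z|^2 = 0.7954
Iter 3: z = -0.5399 + 1.5117i, |z|^2 = 2.5767
Iter 4: z = -2.8210 + -0.8623i, |z|^2 = 8.7014
Escaped at iteration 4

Answer: 4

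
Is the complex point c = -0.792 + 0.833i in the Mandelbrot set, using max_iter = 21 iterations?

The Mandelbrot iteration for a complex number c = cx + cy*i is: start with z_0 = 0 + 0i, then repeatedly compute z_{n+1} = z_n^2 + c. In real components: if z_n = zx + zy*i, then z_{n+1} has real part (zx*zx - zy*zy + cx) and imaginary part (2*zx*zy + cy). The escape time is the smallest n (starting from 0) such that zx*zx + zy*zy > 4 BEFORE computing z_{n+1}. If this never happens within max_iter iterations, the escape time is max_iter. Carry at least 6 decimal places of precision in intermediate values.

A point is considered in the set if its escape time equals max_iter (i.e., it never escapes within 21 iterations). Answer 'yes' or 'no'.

Answer: no

Derivation:
z_0 = 0 + 0i, c = -0.7920 + 0.8330i
Iter 1: z = -0.7920 + 0.8330i, |z|^2 = 1.3212
Iter 2: z = -0.8586 + -0.4865i, |z|^2 = 0.9739
Iter 3: z = -0.2914 + 1.6684i, |z|^2 = 2.8685
Iter 4: z = -3.4906 + -0.1394i, |z|^2 = 12.2038
Escaped at iteration 4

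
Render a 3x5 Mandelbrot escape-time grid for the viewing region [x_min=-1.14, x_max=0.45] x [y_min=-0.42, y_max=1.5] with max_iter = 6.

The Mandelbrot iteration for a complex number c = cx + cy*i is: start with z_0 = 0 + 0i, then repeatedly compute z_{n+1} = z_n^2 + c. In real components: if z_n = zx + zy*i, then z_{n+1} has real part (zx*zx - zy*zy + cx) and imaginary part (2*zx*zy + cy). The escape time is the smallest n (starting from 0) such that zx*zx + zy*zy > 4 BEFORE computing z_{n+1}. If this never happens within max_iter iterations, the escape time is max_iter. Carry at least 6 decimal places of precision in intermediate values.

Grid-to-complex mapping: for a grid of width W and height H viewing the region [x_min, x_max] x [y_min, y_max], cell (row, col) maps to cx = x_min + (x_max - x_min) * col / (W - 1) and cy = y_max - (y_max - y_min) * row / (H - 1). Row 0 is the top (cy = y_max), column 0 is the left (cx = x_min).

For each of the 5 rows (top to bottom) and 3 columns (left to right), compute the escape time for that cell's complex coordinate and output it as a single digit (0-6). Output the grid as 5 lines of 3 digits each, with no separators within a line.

(row=0, col=0): c = -1.1400 + 1.5000i → escape time 2
(row=0, col=1): c = -0.3450 + 1.5000i → escape time 2
(row=0, col=2): c = 0.4500 + 1.5000i → escape time 2
(row=1, col=0): c = -1.1400 + 1.0200i → escape time 3
(row=1, col=1): c = -0.3450 + 1.0200i → escape time 5
(row=1, col=2): c = 0.4500 + 1.0200i → escape time 3
(row=2, col=0): c = -1.1400 + 0.5400i → escape time 5
(row=2, col=1): c = -0.3450 + 0.5400i → escape time 6
(row=2, col=2): c = 0.4500 + 0.5400i → escape time 5
(row=3, col=0): c = -1.1400 + 0.0600i → escape time 6
(row=3, col=1): c = -0.3450 + 0.0600i → escape time 6
(row=3, col=2): c = 0.4500 + 0.0600i → escape time 6
(row=4, col=0): c = -1.1400 + -0.4200i → escape time 6
(row=4, col=1): c = -0.3450 + -0.4200i → escape time 6
(row=4, col=2): c = 0.4500 + -0.4200i → escape time 6

Answer: 222
353
565
666
666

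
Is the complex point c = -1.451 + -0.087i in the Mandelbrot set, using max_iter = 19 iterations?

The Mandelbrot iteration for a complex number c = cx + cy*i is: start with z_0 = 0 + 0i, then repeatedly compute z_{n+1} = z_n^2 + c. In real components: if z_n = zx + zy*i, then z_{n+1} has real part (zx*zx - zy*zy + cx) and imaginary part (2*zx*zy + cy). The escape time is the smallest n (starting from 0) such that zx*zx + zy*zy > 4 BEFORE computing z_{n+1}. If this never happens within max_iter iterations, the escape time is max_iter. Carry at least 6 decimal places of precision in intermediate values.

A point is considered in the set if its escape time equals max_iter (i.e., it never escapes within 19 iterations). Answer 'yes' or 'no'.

Answer: no

Derivation:
z_0 = 0 + 0i, c = -1.4510 + -0.0870i
Iter 1: z = -1.4510 + -0.0870i, |z|^2 = 2.1130
Iter 2: z = 0.6468 + 0.1655i, |z|^2 = 0.4458
Iter 3: z = -1.0600 + 0.1271i, |z|^2 = 1.1397
Iter 4: z = -0.3436 + -0.3564i, |z|^2 = 0.2450
Iter 5: z = -1.4600 + 0.1579i, |z|^2 = 2.1564
Iter 6: z = 0.6556 + -0.5480i, |z|^2 = 0.7301
Iter 7: z = -1.3215 + -0.8055i, |z|^2 = 2.3953
Iter 8: z = -0.3535 + 2.0420i, |z|^2 = 4.2948
Escaped at iteration 8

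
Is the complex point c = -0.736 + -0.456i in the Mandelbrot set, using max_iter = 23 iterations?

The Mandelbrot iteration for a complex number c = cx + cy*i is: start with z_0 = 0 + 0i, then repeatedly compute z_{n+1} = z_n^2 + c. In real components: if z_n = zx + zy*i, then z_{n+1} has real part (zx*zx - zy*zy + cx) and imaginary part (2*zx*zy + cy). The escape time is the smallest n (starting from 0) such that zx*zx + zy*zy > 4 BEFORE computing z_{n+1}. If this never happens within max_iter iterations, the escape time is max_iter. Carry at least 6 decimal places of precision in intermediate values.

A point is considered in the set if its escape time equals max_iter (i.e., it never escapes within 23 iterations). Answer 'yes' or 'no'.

Answer: no

Derivation:
z_0 = 0 + 0i, c = -0.7360 + -0.4560i
Iter 1: z = -0.7360 + -0.4560i, |z|^2 = 0.7496
Iter 2: z = -0.4022 + 0.2152i, |z|^2 = 0.2081
Iter 3: z = -0.6205 + -0.6291i, |z|^2 = 0.7809
Iter 4: z = -0.7468 + 0.3248i, |z|^2 = 0.6632
Iter 5: z = -0.2838 + -0.9411i, |z|^2 = 0.9663
Iter 6: z = -1.5411 + 0.0782i, |z|^2 = 2.3813
Iter 7: z = 1.6330 + -0.6971i, |z|^2 = 3.1527
Iter 8: z = 1.4447 + -2.7329i, |z|^2 = 9.5559
Escaped at iteration 8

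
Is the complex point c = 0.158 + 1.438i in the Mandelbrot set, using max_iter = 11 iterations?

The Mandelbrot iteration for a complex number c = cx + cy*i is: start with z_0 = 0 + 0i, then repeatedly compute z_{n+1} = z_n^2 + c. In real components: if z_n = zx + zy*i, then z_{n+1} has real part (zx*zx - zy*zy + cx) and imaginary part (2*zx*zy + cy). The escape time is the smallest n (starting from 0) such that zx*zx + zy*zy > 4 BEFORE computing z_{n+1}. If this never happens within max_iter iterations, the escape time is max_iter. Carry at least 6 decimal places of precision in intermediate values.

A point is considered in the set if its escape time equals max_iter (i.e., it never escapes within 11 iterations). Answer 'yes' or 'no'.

Answer: no

Derivation:
z_0 = 0 + 0i, c = 0.1580 + 1.4380i
Iter 1: z = 0.1580 + 1.4380i, |z|^2 = 2.0928
Iter 2: z = -1.8849 + 1.8924i, |z|^2 = 7.1340
Escaped at iteration 2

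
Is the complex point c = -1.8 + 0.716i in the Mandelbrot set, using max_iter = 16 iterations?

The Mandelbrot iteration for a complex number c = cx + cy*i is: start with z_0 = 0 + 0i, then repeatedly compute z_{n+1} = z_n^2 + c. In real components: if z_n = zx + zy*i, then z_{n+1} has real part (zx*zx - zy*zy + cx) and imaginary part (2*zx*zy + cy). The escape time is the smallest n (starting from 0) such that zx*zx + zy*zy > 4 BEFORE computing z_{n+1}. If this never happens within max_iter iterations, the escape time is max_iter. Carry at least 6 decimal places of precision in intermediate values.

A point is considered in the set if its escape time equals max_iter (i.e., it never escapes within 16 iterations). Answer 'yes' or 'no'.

Answer: no

Derivation:
z_0 = 0 + 0i, c = -1.8000 + 0.7160i
Iter 1: z = -1.8000 + 0.7160i, |z|^2 = 3.7527
Iter 2: z = 0.9273 + -1.8616i, |z|^2 = 4.3255
Escaped at iteration 2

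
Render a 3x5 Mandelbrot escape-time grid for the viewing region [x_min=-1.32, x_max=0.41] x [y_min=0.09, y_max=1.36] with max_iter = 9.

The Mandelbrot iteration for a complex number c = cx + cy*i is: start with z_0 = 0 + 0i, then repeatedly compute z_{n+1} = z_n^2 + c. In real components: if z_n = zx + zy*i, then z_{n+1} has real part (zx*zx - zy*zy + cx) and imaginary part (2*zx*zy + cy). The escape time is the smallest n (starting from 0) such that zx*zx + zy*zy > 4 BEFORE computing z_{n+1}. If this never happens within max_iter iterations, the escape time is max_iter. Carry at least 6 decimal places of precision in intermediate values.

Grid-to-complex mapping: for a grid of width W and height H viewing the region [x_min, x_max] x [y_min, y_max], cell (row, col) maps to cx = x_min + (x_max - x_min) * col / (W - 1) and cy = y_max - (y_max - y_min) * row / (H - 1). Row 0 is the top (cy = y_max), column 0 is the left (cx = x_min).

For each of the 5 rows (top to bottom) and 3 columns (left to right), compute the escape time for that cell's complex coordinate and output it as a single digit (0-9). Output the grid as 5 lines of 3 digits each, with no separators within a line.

(row=0, col=0): c = -1.3200 + 1.3600i → escape time 2
(row=0, col=1): c = -0.4550 + 1.3600i → escape time 2
(row=0, col=2): c = 0.4100 + 1.3600i → escape time 2
(row=1, col=0): c = -1.3200 + 1.0425i → escape time 3
(row=1, col=1): c = -0.4550 + 1.0425i → escape time 4
(row=1, col=2): c = 0.4100 + 1.0425i → escape time 3
(row=2, col=0): c = -1.3200 + 0.7250i → escape time 3
(row=2, col=1): c = -0.4550 + 0.7250i → escape time 7
(row=2, col=2): c = 0.4100 + 0.7250i → escape time 4
(row=3, col=0): c = -1.3200 + 0.4075i → escape time 6
(row=3, col=1): c = -0.4550 + 0.4075i → escape time 9
(row=3, col=2): c = 0.4100 + 0.4075i → escape time 9
(row=4, col=0): c = -1.3200 + 0.0900i → escape time 9
(row=4, col=1): c = -0.4550 + 0.0900i → escape time 9
(row=4, col=2): c = 0.4100 + 0.0900i → escape time 7

Answer: 222
343
374
699
997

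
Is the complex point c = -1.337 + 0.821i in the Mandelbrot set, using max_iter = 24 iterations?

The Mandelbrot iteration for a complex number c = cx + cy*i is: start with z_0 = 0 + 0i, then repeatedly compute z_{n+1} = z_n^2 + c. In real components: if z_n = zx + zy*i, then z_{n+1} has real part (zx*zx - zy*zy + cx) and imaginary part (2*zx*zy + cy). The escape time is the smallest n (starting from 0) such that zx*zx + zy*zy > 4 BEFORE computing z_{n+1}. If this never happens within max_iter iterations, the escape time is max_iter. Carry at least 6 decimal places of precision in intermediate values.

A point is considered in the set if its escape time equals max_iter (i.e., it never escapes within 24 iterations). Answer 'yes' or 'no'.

Answer: no

Derivation:
z_0 = 0 + 0i, c = -1.3370 + 0.8210i
Iter 1: z = -1.3370 + 0.8210i, |z|^2 = 2.4616
Iter 2: z = -0.2235 + -1.3744i, |z|^2 = 1.9388
Iter 3: z = -3.1759 + 1.4353i, |z|^2 = 12.1464
Escaped at iteration 3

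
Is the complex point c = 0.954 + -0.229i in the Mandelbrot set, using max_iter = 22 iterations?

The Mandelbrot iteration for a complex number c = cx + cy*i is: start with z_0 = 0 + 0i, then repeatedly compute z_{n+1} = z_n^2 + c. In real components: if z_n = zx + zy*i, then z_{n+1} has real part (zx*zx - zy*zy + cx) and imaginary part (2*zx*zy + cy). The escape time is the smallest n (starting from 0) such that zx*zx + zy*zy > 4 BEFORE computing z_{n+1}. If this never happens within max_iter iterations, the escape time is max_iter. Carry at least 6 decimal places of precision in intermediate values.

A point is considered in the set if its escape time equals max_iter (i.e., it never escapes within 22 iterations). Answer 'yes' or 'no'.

Answer: no

Derivation:
z_0 = 0 + 0i, c = 0.9540 + -0.2290i
Iter 1: z = 0.9540 + -0.2290i, |z|^2 = 0.9626
Iter 2: z = 1.8117 + -0.6659i, |z|^2 = 3.7256
Iter 3: z = 3.7927 + -2.6419i, |z|^2 = 21.3642
Escaped at iteration 3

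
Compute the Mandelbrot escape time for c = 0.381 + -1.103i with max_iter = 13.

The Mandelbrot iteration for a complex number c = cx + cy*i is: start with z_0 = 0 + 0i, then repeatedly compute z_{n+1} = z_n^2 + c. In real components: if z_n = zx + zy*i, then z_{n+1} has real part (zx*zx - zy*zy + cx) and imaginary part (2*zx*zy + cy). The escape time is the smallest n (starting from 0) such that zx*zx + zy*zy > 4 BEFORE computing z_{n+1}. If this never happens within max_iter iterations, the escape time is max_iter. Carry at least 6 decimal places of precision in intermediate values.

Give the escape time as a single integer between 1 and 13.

Answer: 2

Derivation:
z_0 = 0 + 0i, c = 0.3810 + -1.1030i
Iter 1: z = 0.3810 + -1.1030i, |z|^2 = 1.3618
Iter 2: z = -0.6904 + -1.9435i, |z|^2 = 4.2539
Escaped at iteration 2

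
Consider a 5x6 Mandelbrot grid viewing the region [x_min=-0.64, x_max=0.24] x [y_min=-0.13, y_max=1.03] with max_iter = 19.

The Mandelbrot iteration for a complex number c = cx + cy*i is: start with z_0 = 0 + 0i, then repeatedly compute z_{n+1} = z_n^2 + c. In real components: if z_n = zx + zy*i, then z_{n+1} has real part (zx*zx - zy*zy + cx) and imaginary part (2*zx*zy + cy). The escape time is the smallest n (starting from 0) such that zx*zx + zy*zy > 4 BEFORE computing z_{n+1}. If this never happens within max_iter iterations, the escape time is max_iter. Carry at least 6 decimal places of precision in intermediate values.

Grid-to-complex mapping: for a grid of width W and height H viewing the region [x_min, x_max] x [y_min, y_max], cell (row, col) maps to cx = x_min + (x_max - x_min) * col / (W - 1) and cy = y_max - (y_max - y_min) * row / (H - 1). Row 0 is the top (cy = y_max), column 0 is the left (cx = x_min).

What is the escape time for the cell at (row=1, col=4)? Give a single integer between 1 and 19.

Answer: 5

Derivation:
z_0 = 0 + 0i, c = 0.2400 + 0.7980i
Iter 1: z = 0.2400 + 0.7980i, |z|^2 = 0.6944
Iter 2: z = -0.3392 + 1.1810i, |z|^2 = 1.5099
Iter 3: z = -1.0398 + -0.0032i, |z|^2 = 1.0812
Iter 4: z = 1.3212 + 0.8047i, |z|^2 = 2.3930
Iter 5: z = 1.3379 + 2.9243i, |z|^2 = 10.3416
Escaped at iteration 5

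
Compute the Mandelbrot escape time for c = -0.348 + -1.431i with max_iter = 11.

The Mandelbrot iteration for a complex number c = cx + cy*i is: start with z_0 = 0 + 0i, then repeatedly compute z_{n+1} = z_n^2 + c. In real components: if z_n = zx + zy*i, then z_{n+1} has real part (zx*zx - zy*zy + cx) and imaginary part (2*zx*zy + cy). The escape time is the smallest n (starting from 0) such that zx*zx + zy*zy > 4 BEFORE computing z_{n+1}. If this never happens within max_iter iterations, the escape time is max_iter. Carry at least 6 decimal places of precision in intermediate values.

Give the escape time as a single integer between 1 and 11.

z_0 = 0 + 0i, c = -0.3480 + -1.4310i
Iter 1: z = -0.3480 + -1.4310i, |z|^2 = 2.1689
Iter 2: z = -2.2747 + -0.4350i, |z|^2 = 5.3633
Escaped at iteration 2

Answer: 2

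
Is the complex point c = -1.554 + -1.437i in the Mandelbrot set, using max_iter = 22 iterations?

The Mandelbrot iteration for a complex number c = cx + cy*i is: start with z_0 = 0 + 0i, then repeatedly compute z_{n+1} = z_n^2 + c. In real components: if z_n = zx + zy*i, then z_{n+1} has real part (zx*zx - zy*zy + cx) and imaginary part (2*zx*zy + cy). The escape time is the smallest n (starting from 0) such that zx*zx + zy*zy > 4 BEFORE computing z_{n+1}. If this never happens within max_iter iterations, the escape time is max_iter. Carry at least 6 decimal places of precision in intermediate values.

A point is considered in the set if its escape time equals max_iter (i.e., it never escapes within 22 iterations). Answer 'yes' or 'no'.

z_0 = 0 + 0i, c = -1.5540 + -1.4370i
Iter 1: z = -1.5540 + -1.4370i, |z|^2 = 4.4799
Escaped at iteration 1

Answer: no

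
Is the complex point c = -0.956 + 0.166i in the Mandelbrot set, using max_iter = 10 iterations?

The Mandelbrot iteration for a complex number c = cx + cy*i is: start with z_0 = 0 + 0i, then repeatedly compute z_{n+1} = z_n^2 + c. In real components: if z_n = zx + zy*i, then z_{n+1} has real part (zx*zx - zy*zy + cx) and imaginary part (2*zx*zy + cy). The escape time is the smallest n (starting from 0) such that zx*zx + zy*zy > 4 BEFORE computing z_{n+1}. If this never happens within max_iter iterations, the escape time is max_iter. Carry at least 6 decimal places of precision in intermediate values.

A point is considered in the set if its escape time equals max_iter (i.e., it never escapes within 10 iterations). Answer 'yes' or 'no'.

Answer: yes

Derivation:
z_0 = 0 + 0i, c = -0.9560 + 0.1660i
Iter 1: z = -0.9560 + 0.1660i, |z|^2 = 0.9415
Iter 2: z = -0.0696 + -0.1514i, |z|^2 = 0.0278
Iter 3: z = -0.9741 + 0.1871i, |z|^2 = 0.9838
Iter 4: z = -0.0422 + -0.1985i, |z|^2 = 0.0412
Iter 5: z = -0.9936 + 0.1827i, |z|^2 = 1.0206
Iter 6: z = -0.0021 + -0.1971i, |z|^2 = 0.0389
Iter 7: z = -0.9949 + 0.1668i, |z|^2 = 1.0176
Iter 8: z = 0.0059 + -0.1660i, |z|^2 = 0.0276
Iter 9: z = -0.9835 + 0.1640i, |z|^2 = 0.9942
Did not escape in 10 iterations → in set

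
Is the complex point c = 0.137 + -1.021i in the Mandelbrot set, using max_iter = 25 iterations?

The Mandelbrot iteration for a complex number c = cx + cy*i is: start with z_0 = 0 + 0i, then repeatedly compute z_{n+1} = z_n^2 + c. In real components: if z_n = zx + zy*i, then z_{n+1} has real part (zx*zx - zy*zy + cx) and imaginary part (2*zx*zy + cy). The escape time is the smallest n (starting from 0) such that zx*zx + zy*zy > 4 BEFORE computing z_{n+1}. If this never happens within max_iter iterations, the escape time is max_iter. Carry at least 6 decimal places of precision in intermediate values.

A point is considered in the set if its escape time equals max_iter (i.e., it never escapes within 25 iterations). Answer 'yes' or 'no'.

z_0 = 0 + 0i, c = 0.1370 + -1.0210i
Iter 1: z = 0.1370 + -1.0210i, |z|^2 = 1.0612
Iter 2: z = -0.8867 + -1.3008i, |z|^2 = 2.4781
Iter 3: z = -0.7688 + 1.2857i, |z|^2 = 2.2440
Iter 4: z = -0.9250 + -2.9978i, |z|^2 = 9.8424
Escaped at iteration 4

Answer: no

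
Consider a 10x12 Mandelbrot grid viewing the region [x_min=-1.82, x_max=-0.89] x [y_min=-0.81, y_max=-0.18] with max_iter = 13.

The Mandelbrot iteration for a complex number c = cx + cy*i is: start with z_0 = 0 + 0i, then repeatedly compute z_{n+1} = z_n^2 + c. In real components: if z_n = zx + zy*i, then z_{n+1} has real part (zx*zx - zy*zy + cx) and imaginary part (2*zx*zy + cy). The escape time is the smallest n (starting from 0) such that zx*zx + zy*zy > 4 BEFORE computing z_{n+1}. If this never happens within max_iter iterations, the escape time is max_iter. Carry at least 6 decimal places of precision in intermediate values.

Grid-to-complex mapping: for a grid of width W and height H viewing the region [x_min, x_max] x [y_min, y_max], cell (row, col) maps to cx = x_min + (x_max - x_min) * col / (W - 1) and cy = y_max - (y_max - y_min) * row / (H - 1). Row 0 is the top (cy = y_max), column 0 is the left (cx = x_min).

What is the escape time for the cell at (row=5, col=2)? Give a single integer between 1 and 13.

z_0 = 0 + 0i, c = -1.6133 + -0.4664i
Iter 1: z = -1.6133 + -0.4664i, |z|^2 = 2.8203
Iter 2: z = 0.7720 + 1.0384i, |z|^2 = 1.6744
Iter 3: z = -2.0957 + 1.1370i, |z|^2 = 5.6847
Escaped at iteration 3

Answer: 3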